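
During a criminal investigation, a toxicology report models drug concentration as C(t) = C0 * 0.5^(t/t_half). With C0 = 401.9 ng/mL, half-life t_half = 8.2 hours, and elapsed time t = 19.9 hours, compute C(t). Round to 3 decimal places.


Drug concentration decay:
Number of half-lives = t / t_half = 19.9 / 8.2 = 2.426829
Decay factor = 0.5^2.426829 = 0.18597376
C(t) = 401.9 * 0.18597376 = 74.743 ng/mL

74.743


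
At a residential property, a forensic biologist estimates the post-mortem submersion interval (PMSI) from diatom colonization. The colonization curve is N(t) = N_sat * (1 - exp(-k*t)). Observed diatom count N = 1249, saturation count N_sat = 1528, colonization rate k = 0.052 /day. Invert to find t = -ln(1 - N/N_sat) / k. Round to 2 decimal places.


PMSI from diatom colonization curve:
N / N_sat = 1249 / 1528 = 0.817408
1 - N/N_sat = 0.182592
ln(1 - N/N_sat) = -1.700501
t = -ln(1 - N/N_sat) / k = -(-1.700501) / 0.052 = 32.70 days

32.70


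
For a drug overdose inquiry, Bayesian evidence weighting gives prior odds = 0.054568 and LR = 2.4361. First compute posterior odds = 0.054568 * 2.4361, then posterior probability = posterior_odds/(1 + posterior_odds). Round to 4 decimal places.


Bayesian evidence evaluation:
Posterior odds = prior_odds * LR = 0.054568 * 2.4361 = 0.1329331
Posterior probability = posterior_odds / (1 + posterior_odds)
= 0.1329331 / (1 + 0.1329331)
= 0.1329331 / 1.1329331
= 0.1173

0.1173


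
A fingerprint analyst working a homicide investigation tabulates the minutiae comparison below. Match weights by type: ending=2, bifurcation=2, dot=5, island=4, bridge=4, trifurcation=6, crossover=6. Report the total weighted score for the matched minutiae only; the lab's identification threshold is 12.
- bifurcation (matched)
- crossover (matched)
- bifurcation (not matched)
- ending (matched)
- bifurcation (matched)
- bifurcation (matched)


Weighted minutiae match score:
  bifurcation: matched, +2 (running total 2)
  crossover: matched, +6 (running total 8)
  bifurcation: not matched, +0
  ending: matched, +2 (running total 10)
  bifurcation: matched, +2 (running total 12)
  bifurcation: matched, +2 (running total 14)
Total score = 14
Threshold = 12; verdict = identification

14


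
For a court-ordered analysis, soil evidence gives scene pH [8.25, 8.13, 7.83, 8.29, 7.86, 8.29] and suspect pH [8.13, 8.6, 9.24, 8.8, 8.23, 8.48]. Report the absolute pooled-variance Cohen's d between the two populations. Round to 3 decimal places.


Pooled-variance Cohen's d for soil pH comparison:
Scene mean = 48.65 / 6 = 8.108333
Suspect mean = 51.48 / 6 = 8.58
Scene sample variance s_s^2 = 0.045137
Suspect sample variance s_c^2 = 0.16388
Pooled variance = ((n_s-1)*s_s^2 + (n_c-1)*s_c^2) / (n_s + n_c - 2) = 0.104508
Pooled SD = sqrt(0.104508) = 0.323277
Mean difference = -0.471667
|d| = |-0.471667| / 0.323277 = 1.459

1.459


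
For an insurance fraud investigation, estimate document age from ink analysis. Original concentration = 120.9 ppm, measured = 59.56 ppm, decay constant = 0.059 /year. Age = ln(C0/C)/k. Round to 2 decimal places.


Document age estimation:
C0/C = 120.9 / 59.56 = 2.029886
ln(C0/C) = 0.70798
t = 0.70798 / 0.059 = 12.00 years

12.00


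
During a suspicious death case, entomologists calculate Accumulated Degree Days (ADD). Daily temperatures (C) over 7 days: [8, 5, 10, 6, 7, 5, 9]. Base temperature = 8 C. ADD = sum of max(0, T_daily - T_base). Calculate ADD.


Computing ADD day by day:
Day 1: max(0, 8 - 8) = 0
Day 2: max(0, 5 - 8) = 0
Day 3: max(0, 10 - 8) = 2
Day 4: max(0, 6 - 8) = 0
Day 5: max(0, 7 - 8) = 0
Day 6: max(0, 5 - 8) = 0
Day 7: max(0, 9 - 8) = 1
Total ADD = 3

3


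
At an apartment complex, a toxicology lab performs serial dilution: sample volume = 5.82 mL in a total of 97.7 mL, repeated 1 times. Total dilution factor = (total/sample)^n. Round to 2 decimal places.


Dilution factor calculation:
Single dilution = V_total / V_sample = 97.7 / 5.82 ≈ 16.786942
Number of dilutions = 1
Total DF = (97.7 / 5.82)^1 (full precision, rounded at the end) = 16.79

16.79


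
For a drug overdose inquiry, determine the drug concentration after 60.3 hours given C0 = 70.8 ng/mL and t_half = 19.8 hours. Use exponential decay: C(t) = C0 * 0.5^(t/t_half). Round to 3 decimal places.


Drug concentration decay:
Number of half-lives = t / t_half = 60.3 / 19.8 = 3.045455
Decay factor = 0.5^3.045455 = 0.12112302
C(t) = 70.8 * 0.12112302 = 8.576 ng/mL

8.576


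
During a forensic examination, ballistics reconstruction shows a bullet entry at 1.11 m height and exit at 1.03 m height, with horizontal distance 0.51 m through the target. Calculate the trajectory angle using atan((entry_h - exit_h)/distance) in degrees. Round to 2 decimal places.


Bullet trajectory angle:
Height difference = 1.11 - 1.03 = 0.08 m
angle = atan(0.08 / 0.51)
angle = atan(0.156863)
angle = 8.91 degrees

8.91


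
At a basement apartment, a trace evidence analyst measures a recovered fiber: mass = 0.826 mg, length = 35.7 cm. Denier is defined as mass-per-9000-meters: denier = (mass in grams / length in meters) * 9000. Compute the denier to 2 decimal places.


Denier calculation:
Mass in grams = 0.826 mg / 1000 = 0.000826 g
Length in meters = 35.7 cm / 100 = 0.357 m
Linear density = mass / length = 0.000826 / 0.357 = 0.00231373 g/m
Denier = (g/m) * 9000 = 0.00231373 * 9000 = 20.82

20.82


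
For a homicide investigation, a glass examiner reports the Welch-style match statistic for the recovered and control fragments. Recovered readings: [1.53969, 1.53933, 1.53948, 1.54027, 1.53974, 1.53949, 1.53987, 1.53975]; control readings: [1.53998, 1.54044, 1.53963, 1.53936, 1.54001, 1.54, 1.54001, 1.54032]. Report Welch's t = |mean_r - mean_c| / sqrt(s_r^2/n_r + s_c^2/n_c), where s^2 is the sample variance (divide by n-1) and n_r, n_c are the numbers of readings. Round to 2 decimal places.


Welch's t-criterion for glass RI comparison:
Recovered mean = sum / n_r = 12.31762 / 8 = 1.5397025
Control mean = sum / n_c = 12.31975 / 8 = 1.5399688
Recovered sample variance s_r^2 = 8.39071e-08
Control sample variance s_c^2 = 1.19327e-07
Welch SE (unpooled) = sqrt(s_r^2/n_r + s_c^2/n_c) = sqrt(1.04884e-08 + 1.49158e-08) = sqrt(2.54042e-08) = 0.000159387
|mean_r - mean_c| = 0.00026625
t = 0.00026625 / 0.000159387 = 1.67

1.67


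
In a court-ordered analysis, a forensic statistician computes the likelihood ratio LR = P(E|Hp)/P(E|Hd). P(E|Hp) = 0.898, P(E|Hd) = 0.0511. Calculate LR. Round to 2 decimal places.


Likelihood ratio calculation:
LR = P(E|Hp) / P(E|Hd)
LR = 0.898 / 0.0511
LR = 17.57

17.57


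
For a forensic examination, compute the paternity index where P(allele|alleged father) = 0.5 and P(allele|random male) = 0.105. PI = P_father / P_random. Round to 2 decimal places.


Paternity Index calculation:
PI = P(allele|father) / P(allele|random)
PI = 0.5 / 0.105
PI = 4.76

4.76


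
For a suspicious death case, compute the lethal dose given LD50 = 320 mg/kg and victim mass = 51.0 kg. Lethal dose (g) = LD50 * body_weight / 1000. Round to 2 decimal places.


Lethal dose calculation:
Lethal dose = LD50 * body_weight / 1000
= 320 * 51.0 / 1000
= 16320 / 1000
= 16.32 g

16.32


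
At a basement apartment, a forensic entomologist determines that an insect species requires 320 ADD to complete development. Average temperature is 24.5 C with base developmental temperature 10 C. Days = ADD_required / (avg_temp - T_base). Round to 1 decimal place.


Insect development time:
Effective temperature = avg_temp - T_base = 24.5 - 10 = 14.5 C
Days = ADD / effective_temp = 320 / 14.5 = 22.1 days

22.1


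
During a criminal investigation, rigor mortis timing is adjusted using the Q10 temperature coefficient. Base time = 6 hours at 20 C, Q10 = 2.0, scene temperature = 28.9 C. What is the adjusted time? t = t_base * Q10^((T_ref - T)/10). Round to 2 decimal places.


Rigor mortis time adjustment:
Exponent = (T_ref - T_actual) / 10 = (20 - 28.9) / 10 = -0.89
Q10 factor = 2.0^-0.89 = 0.53961
t_adjusted = 6 * 0.53961 = 3.24 hours

3.24


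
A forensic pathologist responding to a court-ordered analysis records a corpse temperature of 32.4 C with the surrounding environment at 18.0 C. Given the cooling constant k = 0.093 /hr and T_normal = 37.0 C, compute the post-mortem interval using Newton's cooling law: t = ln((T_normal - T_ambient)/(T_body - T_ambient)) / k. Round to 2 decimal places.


Using Newton's law of cooling:
t = ln((T_normal - T_ambient) / (T_body - T_ambient)) / k
T_normal - T_ambient = 19.0
T_body - T_ambient = 14.4
Ratio = 1.319444
ln(ratio) = 0.27721
t = 0.27721 / 0.093 = 2.98 hours

2.98


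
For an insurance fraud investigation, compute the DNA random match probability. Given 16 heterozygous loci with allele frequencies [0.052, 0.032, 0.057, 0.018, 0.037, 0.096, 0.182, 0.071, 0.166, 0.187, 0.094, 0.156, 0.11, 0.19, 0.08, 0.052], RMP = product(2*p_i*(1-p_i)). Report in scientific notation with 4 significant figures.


Computing RMP for 16 loci:
Locus 1: 2 * 0.052 * 0.948 = 0.098592
Locus 2: 2 * 0.032 * 0.968 = 0.061952
Locus 3: 2 * 0.057 * 0.943 = 0.107502
Locus 4: 2 * 0.018 * 0.982 = 0.035352
Locus 5: 2 * 0.037 * 0.963 = 0.071262
Locus 6: 2 * 0.096 * 0.904 = 0.173568
Locus 7: 2 * 0.182 * 0.818 = 0.297752
Locus 8: 2 * 0.071 * 0.929 = 0.131918
Locus 9: 2 * 0.166 * 0.834 = 0.276888
Locus 10: 2 * 0.187 * 0.813 = 0.304062
Locus 11: 2 * 0.094 * 0.906 = 0.170328
Locus 12: 2 * 0.156 * 0.844 = 0.263328
Locus 13: 2 * 0.11 * 0.89 = 0.1958
Locus 14: 2 * 0.19 * 0.81 = 0.3078
Locus 15: 2 * 0.08 * 0.92 = 0.1472
Locus 16: 2 * 0.052 * 0.948 = 0.098592
RMP = 3.725e-14

3.725e-14


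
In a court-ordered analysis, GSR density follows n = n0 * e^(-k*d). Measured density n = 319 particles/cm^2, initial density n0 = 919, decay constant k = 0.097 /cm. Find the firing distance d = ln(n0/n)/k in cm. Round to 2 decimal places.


GSR distance calculation:
n0/n = 919 / 319 = 2.880878
ln(n0/n) = 1.058095
d = 1.058095 / 0.097 = 10.91 cm

10.91


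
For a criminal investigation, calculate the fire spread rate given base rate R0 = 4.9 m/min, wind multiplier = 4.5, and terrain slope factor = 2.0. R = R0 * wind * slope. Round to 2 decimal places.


Fire spread rate calculation:
R = R0 * wind_factor * slope_factor
= 4.9 * 4.5 * 2.0
= 22.05 * 2.0
= 44.10 m/min

44.10


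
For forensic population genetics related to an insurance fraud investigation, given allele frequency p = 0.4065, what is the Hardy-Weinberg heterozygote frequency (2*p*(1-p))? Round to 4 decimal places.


Hardy-Weinberg heterozygote frequency:
q = 1 - p = 1 - 0.4065 = 0.5935
2pq = 2 * 0.4065 * 0.5935 = 0.4825

0.4825


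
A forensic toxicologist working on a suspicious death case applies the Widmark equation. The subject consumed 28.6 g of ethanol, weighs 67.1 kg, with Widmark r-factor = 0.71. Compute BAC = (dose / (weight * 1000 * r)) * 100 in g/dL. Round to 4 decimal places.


Applying the Widmark formula:
BAC = (dose_g / (body_wt * 1000 * r)) * 100
Denominator = 67.1 * 1000 * 0.71 = 47641
BAC = (28.6 / 47641) * 100
BAC = 0.0600 g/dL

0.0600


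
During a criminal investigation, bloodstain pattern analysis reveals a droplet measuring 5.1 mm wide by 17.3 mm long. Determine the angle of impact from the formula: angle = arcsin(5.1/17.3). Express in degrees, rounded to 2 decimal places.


Blood spatter impact angle calculation:
width / length = 5.1 / 17.3 = 0.294798
angle = arcsin(0.294798)
angle = 17.15 degrees

17.15


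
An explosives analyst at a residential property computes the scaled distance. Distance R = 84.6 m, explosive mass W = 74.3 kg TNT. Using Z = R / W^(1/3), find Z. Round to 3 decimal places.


Scaled distance calculation:
W^(1/3) = 74.3^(1/3) = 4.204002
Z = R / W^(1/3) = 84.6 / 4.204002
Z = 20.124 m/kg^(1/3)

20.124


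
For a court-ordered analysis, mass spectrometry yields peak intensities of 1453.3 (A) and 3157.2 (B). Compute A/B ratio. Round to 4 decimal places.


Spectral peak ratio:
Peak A = 1453.3 counts
Peak B = 3157.2 counts
Ratio = 1453.3 / 3157.2 = 0.4603

0.4603


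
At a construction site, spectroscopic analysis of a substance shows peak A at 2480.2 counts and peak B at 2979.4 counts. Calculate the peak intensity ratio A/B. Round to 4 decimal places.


Spectral peak ratio:
Peak A = 2480.2 counts
Peak B = 2979.4 counts
Ratio = 2480.2 / 2979.4 = 0.8324

0.8324


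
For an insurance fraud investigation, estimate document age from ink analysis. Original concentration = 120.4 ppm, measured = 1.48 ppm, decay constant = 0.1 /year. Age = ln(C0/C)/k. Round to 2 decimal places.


Document age estimation:
C0/C = 120.4 / 1.48 = 81.351351
ln(C0/C) = 4.398777
t = 4.398777 / 0.1 = 43.99 years

43.99


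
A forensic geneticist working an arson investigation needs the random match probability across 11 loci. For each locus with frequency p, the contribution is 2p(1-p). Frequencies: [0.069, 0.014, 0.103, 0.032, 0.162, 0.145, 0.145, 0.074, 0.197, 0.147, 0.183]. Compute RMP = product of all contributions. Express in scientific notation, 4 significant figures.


Computing RMP for 11 loci:
Locus 1: 2 * 0.069 * 0.931 = 0.128478
Locus 2: 2 * 0.014 * 0.986 = 0.027608
Locus 3: 2 * 0.103 * 0.897 = 0.184782
Locus 4: 2 * 0.032 * 0.968 = 0.061952
Locus 5: 2 * 0.162 * 0.838 = 0.271512
Locus 6: 2 * 0.145 * 0.855 = 0.24795
Locus 7: 2 * 0.145 * 0.855 = 0.24795
Locus 8: 2 * 0.074 * 0.926 = 0.137048
Locus 9: 2 * 0.197 * 0.803 = 0.316382
Locus 10: 2 * 0.147 * 0.853 = 0.250782
Locus 11: 2 * 0.183 * 0.817 = 0.299022
RMP = 2.204e-09

2.204e-09


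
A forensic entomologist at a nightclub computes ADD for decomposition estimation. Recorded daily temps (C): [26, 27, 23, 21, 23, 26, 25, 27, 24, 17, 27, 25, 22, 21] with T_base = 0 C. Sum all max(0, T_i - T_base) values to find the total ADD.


Computing ADD day by day:
Day 1: max(0, 26 - 0) = 26
Day 2: max(0, 27 - 0) = 27
Day 3: max(0, 23 - 0) = 23
Day 4: max(0, 21 - 0) = 21
Day 5: max(0, 23 - 0) = 23
Day 6: max(0, 26 - 0) = 26
Day 7: max(0, 25 - 0) = 25
Day 8: max(0, 27 - 0) = 27
Day 9: max(0, 24 - 0) = 24
Day 10: max(0, 17 - 0) = 17
Day 11: max(0, 27 - 0) = 27
Day 12: max(0, 25 - 0) = 25
Day 13: max(0, 22 - 0) = 22
Day 14: max(0, 21 - 0) = 21
Total ADD = 334

334


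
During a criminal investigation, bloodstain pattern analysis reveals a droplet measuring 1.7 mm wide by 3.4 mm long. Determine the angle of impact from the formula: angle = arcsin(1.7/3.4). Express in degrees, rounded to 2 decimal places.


Blood spatter impact angle calculation:
width / length = 1.7 / 3.4 = 0.5
angle = arcsin(0.5)
angle = 30.00 degrees

30.00


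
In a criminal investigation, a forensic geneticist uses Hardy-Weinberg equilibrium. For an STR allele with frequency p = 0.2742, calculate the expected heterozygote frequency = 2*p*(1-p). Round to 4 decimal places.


Hardy-Weinberg heterozygote frequency:
q = 1 - p = 1 - 0.2742 = 0.7258
2pq = 2 * 0.2742 * 0.7258 = 0.3980

0.3980


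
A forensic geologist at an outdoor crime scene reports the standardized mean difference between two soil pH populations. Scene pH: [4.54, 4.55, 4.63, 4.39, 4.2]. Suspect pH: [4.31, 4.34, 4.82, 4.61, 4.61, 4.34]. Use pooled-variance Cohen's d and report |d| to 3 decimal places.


Pooled-variance Cohen's d for soil pH comparison:
Scene mean = 22.31 / 5 = 4.462
Suspect mean = 27.03 / 6 = 4.505
Scene sample variance s_s^2 = 0.02897
Suspect sample variance s_c^2 = 0.04275
Pooled variance = ((n_s-1)*s_s^2 + (n_c-1)*s_c^2) / (n_s + n_c - 2) = 0.036626
Pooled SD = sqrt(0.036626) = 0.191379
Mean difference = -0.043
|d| = |-0.043| / 0.191379 = 0.225

0.225


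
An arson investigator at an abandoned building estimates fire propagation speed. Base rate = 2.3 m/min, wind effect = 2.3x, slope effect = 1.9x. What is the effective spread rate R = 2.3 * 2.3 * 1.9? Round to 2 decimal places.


Fire spread rate calculation:
R = R0 * wind_factor * slope_factor
= 2.3 * 2.3 * 1.9
= 5.29 * 1.9
= 10.05 m/min

10.05


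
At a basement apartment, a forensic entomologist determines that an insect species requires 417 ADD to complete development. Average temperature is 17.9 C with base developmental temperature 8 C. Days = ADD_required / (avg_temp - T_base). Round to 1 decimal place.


Insect development time:
Effective temperature = avg_temp - T_base = 17.9 - 8 = 9.9 C
Days = ADD / effective_temp = 417 / 9.9 = 42.1 days

42.1


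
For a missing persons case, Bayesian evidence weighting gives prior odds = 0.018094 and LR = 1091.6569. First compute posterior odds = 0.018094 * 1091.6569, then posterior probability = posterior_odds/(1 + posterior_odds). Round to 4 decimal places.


Bayesian evidence evaluation:
Posterior odds = prior_odds * LR = 0.018094 * 1091.6569 = 19.75244
Posterior probability = posterior_odds / (1 + posterior_odds)
= 19.75244 / (1 + 19.75244)
= 19.75244 / 20.75244
= 0.9518

0.9518


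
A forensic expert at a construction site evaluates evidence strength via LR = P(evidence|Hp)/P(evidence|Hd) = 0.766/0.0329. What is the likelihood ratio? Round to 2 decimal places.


Likelihood ratio calculation:
LR = P(E|Hp) / P(E|Hd)
LR = 0.766 / 0.0329
LR = 23.28

23.28


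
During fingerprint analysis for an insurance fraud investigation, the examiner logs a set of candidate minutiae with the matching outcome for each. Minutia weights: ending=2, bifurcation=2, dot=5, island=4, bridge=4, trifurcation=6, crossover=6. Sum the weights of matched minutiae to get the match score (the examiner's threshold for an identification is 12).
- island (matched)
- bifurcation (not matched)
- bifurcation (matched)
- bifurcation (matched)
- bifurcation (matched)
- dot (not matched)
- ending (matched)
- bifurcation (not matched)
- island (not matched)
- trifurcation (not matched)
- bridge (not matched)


Weighted minutiae match score:
  island: matched, +4 (running total 4)
  bifurcation: not matched, +0
  bifurcation: matched, +2 (running total 6)
  bifurcation: matched, +2 (running total 8)
  bifurcation: matched, +2 (running total 10)
  dot: not matched, +0
  ending: matched, +2 (running total 12)
  bifurcation: not matched, +0
  island: not matched, +0
  trifurcation: not matched, +0
  bridge: not matched, +0
Total score = 12
Threshold = 12; verdict = identification

12


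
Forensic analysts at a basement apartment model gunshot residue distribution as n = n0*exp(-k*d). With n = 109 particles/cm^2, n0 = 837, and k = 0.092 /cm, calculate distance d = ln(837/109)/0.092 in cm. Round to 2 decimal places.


GSR distance calculation:
n0/n = 837 / 109 = 7.678899
ln(n0/n) = 2.038476
d = 2.038476 / 0.092 = 22.16 cm

22.16


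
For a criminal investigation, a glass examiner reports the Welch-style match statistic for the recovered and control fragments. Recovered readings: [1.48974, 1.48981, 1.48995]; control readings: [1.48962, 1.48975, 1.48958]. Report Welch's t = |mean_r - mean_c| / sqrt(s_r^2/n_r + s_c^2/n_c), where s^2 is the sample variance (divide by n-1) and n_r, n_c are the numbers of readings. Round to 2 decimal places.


Welch's t-criterion for glass RI comparison:
Recovered mean = sum / n_r = 4.4695 / 3 = 1.4898333
Control mean = sum / n_c = 4.46895 / 3 = 1.48965
Recovered sample variance s_r^2 = 1.14333e-08
Control sample variance s_c^2 = 7.9e-09
Welch SE (unpooled) = sqrt(s_r^2/n_r + s_c^2/n_c) = sqrt(3.81111e-09 + 2.63333e-09) = sqrt(6.44444e-09) = 8.02773e-05
|mean_r - mean_c| = 0.000183333
t = 0.000183333 / 8.02773e-05 = 2.28

2.28


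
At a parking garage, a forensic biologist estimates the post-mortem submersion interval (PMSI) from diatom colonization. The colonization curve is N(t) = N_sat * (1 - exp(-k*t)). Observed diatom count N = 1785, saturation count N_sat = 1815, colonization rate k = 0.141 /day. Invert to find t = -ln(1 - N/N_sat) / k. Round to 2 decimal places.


PMSI from diatom colonization curve:
N / N_sat = 1785 / 1815 = 0.983471
1 - N/N_sat = 0.016529
ln(1 - N/N_sat) = -4.102639
t = -ln(1 - N/N_sat) / k = -(-4.102639) / 0.141 = 29.10 days

29.10


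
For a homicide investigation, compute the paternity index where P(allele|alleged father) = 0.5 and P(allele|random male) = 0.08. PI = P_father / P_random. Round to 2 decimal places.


Paternity Index calculation:
PI = P(allele|father) / P(allele|random)
PI = 0.5 / 0.08
PI = 6.25

6.25


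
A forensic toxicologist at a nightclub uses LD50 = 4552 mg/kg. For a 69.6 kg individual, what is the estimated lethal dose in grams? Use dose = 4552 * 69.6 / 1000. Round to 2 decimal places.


Lethal dose calculation:
Lethal dose = LD50 * body_weight / 1000
= 4552 * 69.6 / 1000
= 316819.2 / 1000
= 316.82 g

316.82


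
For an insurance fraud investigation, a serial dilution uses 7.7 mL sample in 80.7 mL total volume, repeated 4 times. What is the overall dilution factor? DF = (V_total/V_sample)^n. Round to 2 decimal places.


Dilution factor calculation:
Single dilution = V_total / V_sample = 80.7 / 7.7 ≈ 10.480519
Number of dilutions = 4
Total DF = (80.7 / 7.7)^4 (full precision, rounded at the end) = 12065.11

12065.11


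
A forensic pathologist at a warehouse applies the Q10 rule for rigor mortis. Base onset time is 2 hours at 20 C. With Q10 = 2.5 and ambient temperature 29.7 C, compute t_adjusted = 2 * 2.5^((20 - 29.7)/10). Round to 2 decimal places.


Rigor mortis time adjustment:
Exponent = (T_ref - T_actual) / 10 = (20 - 29.7) / 10 = -0.97
Q10 factor = 2.5^-0.97 = 0.41115
t_adjusted = 2 * 0.41115 = 0.82 hours

0.82


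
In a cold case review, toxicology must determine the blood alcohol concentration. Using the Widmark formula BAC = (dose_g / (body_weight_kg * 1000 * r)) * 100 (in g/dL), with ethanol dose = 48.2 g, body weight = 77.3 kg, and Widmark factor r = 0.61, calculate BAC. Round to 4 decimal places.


Applying the Widmark formula:
BAC = (dose_g / (body_wt * 1000 * r)) * 100
Denominator = 77.3 * 1000 * 0.61 = 47153
BAC = (48.2 / 47153) * 100
BAC = 0.1022 g/dL

0.1022


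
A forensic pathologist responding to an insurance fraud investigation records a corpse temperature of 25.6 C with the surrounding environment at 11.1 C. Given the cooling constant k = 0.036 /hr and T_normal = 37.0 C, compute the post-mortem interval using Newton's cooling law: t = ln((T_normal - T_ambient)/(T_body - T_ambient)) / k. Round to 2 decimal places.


Using Newton's law of cooling:
t = ln((T_normal - T_ambient) / (T_body - T_ambient)) / k
T_normal - T_ambient = 25.9
T_body - T_ambient = 14.5
Ratio = 1.786207
ln(ratio) = 0.580094
t = 0.580094 / 0.036 = 16.11 hours

16.11


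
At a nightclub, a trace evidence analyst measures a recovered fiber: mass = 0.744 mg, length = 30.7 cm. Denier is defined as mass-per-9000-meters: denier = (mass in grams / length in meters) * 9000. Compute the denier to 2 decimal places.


Denier calculation:
Mass in grams = 0.744 mg / 1000 = 0.000744 g
Length in meters = 30.7 cm / 100 = 0.307 m
Linear density = mass / length = 0.000744 / 0.307 = 0.00242345 g/m
Denier = (g/m) * 9000 = 0.00242345 * 9000 = 21.81

21.81


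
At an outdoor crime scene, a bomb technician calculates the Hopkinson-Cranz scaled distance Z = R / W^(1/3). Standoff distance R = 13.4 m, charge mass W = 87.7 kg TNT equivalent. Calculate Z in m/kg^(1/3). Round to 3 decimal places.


Scaled distance calculation:
W^(1/3) = 87.7^(1/3) = 4.4429
Z = R / W^(1/3) = 13.4 / 4.4429
Z = 3.016 m/kg^(1/3)

3.016


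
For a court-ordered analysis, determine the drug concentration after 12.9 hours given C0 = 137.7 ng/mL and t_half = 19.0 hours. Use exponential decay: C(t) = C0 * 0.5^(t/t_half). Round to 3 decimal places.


Drug concentration decay:
Number of half-lives = t / t_half = 12.9 / 19.0 = 0.678947
Decay factor = 0.5^0.678947 = 0.62462101
C(t) = 137.7 * 0.62462101 = 86.010 ng/mL

86.010


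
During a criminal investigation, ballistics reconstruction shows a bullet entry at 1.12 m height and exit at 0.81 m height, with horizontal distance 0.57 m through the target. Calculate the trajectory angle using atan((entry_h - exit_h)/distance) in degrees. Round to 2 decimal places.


Bullet trajectory angle:
Height difference = 1.12 - 0.81 = 0.31 m
angle = atan(0.31 / 0.57)
angle = atan(0.54386)
angle = 28.54 degrees

28.54


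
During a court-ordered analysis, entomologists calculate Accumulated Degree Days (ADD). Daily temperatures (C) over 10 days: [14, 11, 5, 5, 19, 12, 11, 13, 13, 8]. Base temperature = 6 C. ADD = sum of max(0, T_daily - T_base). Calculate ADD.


Computing ADD day by day:
Day 1: max(0, 14 - 6) = 8
Day 2: max(0, 11 - 6) = 5
Day 3: max(0, 5 - 6) = 0
Day 4: max(0, 5 - 6) = 0
Day 5: max(0, 19 - 6) = 13
Day 6: max(0, 12 - 6) = 6
Day 7: max(0, 11 - 6) = 5
Day 8: max(0, 13 - 6) = 7
Day 9: max(0, 13 - 6) = 7
Day 10: max(0, 8 - 6) = 2
Total ADD = 53

53


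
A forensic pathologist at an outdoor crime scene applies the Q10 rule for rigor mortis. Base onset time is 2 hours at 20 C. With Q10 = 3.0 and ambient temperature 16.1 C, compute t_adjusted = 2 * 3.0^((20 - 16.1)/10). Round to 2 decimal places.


Rigor mortis time adjustment:
Exponent = (T_ref - T_actual) / 10 = (20 - 16.1) / 10 = 0.39
Q10 factor = 3.0^0.39 = 1.53489
t_adjusted = 2 * 1.53489 = 3.07 hours

3.07


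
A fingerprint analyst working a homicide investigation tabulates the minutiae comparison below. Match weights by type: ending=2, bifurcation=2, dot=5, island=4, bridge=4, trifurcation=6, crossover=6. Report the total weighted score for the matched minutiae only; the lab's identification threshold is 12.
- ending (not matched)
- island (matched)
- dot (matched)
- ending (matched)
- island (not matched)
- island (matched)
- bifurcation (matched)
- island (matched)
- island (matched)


Weighted minutiae match score:
  ending: not matched, +0
  island: matched, +4 (running total 4)
  dot: matched, +5 (running total 9)
  ending: matched, +2 (running total 11)
  island: not matched, +0
  island: matched, +4 (running total 15)
  bifurcation: matched, +2 (running total 17)
  island: matched, +4 (running total 21)
  island: matched, +4 (running total 25)
Total score = 25
Threshold = 12; verdict = identification

25


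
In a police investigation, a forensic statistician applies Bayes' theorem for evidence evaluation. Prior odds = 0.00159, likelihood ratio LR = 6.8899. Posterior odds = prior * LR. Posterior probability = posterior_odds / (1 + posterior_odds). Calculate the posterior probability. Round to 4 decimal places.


Bayesian evidence evaluation:
Posterior odds = prior_odds * LR = 0.00159 * 6.8899 = 0.01095494
Posterior probability = posterior_odds / (1 + posterior_odds)
= 0.01095494 / (1 + 0.01095494)
= 0.01095494 / 1.01095494
= 0.0108

0.0108


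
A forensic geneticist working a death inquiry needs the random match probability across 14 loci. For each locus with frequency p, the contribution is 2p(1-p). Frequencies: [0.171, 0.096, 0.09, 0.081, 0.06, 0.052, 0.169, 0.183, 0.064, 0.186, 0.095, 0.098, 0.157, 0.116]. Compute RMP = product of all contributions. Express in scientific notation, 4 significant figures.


Computing RMP for 14 loci:
Locus 1: 2 * 0.171 * 0.829 = 0.283518
Locus 2: 2 * 0.096 * 0.904 = 0.173568
Locus 3: 2 * 0.09 * 0.91 = 0.1638
Locus 4: 2 * 0.081 * 0.919 = 0.148878
Locus 5: 2 * 0.06 * 0.94 = 0.1128
Locus 6: 2 * 0.052 * 0.948 = 0.098592
Locus 7: 2 * 0.169 * 0.831 = 0.280878
Locus 8: 2 * 0.183 * 0.817 = 0.299022
Locus 9: 2 * 0.064 * 0.936 = 0.119808
Locus 10: 2 * 0.186 * 0.814 = 0.302808
Locus 11: 2 * 0.095 * 0.905 = 0.17195
Locus 12: 2 * 0.098 * 0.902 = 0.176792
Locus 13: 2 * 0.157 * 0.843 = 0.264702
Locus 14: 2 * 0.116 * 0.884 = 0.205088
RMP = 6.711e-11

6.711e-11


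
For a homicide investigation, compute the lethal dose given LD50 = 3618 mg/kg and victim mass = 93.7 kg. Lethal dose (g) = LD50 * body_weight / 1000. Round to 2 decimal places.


Lethal dose calculation:
Lethal dose = LD50 * body_weight / 1000
= 3618 * 93.7 / 1000
= 339006.6 / 1000
= 339.01 g

339.01


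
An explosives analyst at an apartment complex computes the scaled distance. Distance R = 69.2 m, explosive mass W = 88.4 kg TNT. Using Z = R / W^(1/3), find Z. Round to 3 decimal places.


Scaled distance calculation:
W^(1/3) = 88.4^(1/3) = 4.454689
Z = R / W^(1/3) = 69.2 / 4.454689
Z = 15.534 m/kg^(1/3)

15.534


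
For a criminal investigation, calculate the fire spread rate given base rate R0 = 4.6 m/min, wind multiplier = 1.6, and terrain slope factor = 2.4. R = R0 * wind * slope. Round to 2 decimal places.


Fire spread rate calculation:
R = R0 * wind_factor * slope_factor
= 4.6 * 1.6 * 2.4
= 7.36 * 2.4
= 17.66 m/min

17.66


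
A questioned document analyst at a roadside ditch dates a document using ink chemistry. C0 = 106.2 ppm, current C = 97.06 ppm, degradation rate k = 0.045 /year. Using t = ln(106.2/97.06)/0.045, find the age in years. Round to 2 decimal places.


Document age estimation:
C0/C = 106.2 / 97.06 = 1.094169
ln(C0/C) = 0.089995
t = 0.089995 / 0.045 = 2.00 years

2.00


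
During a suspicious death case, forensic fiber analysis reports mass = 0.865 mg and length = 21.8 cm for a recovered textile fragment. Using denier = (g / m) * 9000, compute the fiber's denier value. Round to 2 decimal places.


Denier calculation:
Mass in grams = 0.865 mg / 1000 = 0.000865 g
Length in meters = 21.8 cm / 100 = 0.218 m
Linear density = mass / length = 0.000865 / 0.218 = 0.00396789 g/m
Denier = (g/m) * 9000 = 0.00396789 * 9000 = 35.71

35.71


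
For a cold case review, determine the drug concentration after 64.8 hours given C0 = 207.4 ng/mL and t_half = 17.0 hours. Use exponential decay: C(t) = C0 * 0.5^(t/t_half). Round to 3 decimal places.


Drug concentration decay:
Number of half-lives = t / t_half = 64.8 / 17.0 = 3.811765
Decay factor = 0.5^3.811765 = 0.07121056
C(t) = 207.4 * 0.07121056 = 14.769 ng/mL

14.769


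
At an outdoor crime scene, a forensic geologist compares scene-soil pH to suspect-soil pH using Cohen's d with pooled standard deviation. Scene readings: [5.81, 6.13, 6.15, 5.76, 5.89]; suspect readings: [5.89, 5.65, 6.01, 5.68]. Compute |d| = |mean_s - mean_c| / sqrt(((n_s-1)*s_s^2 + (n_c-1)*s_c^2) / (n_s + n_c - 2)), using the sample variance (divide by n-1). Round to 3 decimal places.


Pooled-variance Cohen's d for soil pH comparison:
Scene mean = 29.74 / 5 = 5.948
Suspect mean = 23.23 / 4 = 5.8075
Scene sample variance s_s^2 = 0.03292
Suspect sample variance s_c^2 = 0.029625
Pooled variance = ((n_s-1)*s_s^2 + (n_c-1)*s_c^2) / (n_s + n_c - 2) = 0.031508
Pooled SD = sqrt(0.031508) = 0.177505
Mean difference = 0.1405
|d| = |0.1405| / 0.177505 = 0.792

0.792


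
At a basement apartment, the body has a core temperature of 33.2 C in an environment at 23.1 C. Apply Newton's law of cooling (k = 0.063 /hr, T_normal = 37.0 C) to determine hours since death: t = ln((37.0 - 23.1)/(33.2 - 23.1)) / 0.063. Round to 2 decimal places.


Using Newton's law of cooling:
t = ln((T_normal - T_ambient) / (T_body - T_ambient)) / k
T_normal - T_ambient = 13.9
T_body - T_ambient = 10.1
Ratio = 1.376238
ln(ratio) = 0.319354
t = 0.319354 / 0.063 = 5.07 hours

5.07


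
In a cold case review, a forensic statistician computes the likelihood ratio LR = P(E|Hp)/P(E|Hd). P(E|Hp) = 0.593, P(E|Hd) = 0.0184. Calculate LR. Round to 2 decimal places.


Likelihood ratio calculation:
LR = P(E|Hp) / P(E|Hd)
LR = 0.593 / 0.0184
LR = 32.23

32.23


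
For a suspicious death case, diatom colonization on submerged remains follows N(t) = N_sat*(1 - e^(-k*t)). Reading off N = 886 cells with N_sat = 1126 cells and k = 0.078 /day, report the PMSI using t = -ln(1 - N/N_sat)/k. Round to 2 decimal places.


PMSI from diatom colonization curve:
N / N_sat = 886 / 1126 = 0.786856
1 - N/N_sat = 0.213144
ln(1 - N/N_sat) = -1.545787
t = -ln(1 - N/N_sat) / k = -(-1.545787) / 0.078 = 19.82 days

19.82


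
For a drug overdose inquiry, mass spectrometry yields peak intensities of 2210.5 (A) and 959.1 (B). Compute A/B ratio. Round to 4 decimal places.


Spectral peak ratio:
Peak A = 2210.5 counts
Peak B = 959.1 counts
Ratio = 2210.5 / 959.1 = 2.3048

2.3048


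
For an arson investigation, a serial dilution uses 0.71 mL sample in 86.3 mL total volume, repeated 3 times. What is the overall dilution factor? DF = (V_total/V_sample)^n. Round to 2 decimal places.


Dilution factor calculation:
Single dilution = V_total / V_sample = 86.3 / 0.71 ≈ 121.549296
Number of dilutions = 3
Total DF = (86.3 / 0.71)^3 (full precision, rounded at the end) = 1795797.41

1795797.41


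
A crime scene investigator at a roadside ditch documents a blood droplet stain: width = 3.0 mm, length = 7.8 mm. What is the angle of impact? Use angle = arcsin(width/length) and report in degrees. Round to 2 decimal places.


Blood spatter impact angle calculation:
width / length = 3.0 / 7.8 = 0.384615
angle = arcsin(0.384615)
angle = 22.62 degrees

22.62


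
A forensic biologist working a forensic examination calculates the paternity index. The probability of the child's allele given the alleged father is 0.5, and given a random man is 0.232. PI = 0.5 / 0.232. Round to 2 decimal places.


Paternity Index calculation:
PI = P(allele|father) / P(allele|random)
PI = 0.5 / 0.232
PI = 2.16

2.16


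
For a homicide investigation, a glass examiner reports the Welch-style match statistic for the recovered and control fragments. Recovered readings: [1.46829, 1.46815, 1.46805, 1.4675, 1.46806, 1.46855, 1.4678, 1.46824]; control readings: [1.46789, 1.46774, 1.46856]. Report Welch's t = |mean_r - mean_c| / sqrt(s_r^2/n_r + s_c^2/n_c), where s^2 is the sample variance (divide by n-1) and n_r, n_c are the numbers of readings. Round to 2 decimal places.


Welch's t-criterion for glass RI comparison:
Recovered mean = sum / n_r = 11.74464 / 8 = 1.46808
Control mean = sum / n_c = 4.40419 / 3 = 1.4680633
Recovered sample variance s_r^2 = 1.01657e-07
Control sample variance s_c^2 = 1.90633e-07
Welch SE (unpooled) = sqrt(s_r^2/n_r + s_c^2/n_c) = sqrt(1.27071e-08 + 6.35444e-08) = sqrt(7.62515e-08) = 0.000276137
|mean_r - mean_c| = 1.66667e-05
t = 1.66667e-05 / 0.000276137 = 0.06

0.06


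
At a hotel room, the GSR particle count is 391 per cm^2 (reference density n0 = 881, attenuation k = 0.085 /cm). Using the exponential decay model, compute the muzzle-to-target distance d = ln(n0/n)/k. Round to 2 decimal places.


GSR distance calculation:
n0/n = 881 / 391 = 2.253197
ln(n0/n) = 0.81235
d = 0.81235 / 0.085 = 9.56 cm

9.56


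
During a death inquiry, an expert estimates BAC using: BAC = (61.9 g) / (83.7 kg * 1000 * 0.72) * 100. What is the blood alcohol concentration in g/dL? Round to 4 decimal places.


Applying the Widmark formula:
BAC = (dose_g / (body_wt * 1000 * r)) * 100
Denominator = 83.7 * 1000 * 0.72 = 60264
BAC = (61.9 / 60264) * 100
BAC = 0.1027 g/dL

0.1027


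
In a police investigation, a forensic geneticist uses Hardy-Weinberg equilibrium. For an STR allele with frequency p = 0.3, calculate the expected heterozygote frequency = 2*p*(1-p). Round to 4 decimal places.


Hardy-Weinberg heterozygote frequency:
q = 1 - p = 1 - 0.3 = 0.7
2pq = 2 * 0.3 * 0.7 = 0.4200

0.4200


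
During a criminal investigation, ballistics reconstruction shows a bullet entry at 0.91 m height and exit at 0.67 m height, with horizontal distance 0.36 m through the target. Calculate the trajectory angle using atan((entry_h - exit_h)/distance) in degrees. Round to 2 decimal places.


Bullet trajectory angle:
Height difference = 0.91 - 0.67 = 0.24 m
angle = atan(0.24 / 0.36)
angle = atan(0.666667)
angle = 33.69 degrees

33.69


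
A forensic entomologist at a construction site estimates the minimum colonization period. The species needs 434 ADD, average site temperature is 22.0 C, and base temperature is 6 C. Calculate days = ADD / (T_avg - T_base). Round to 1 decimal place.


Insect development time:
Effective temperature = avg_temp - T_base = 22.0 - 6 = 16.0 C
Days = ADD / effective_temp = 434 / 16.0 = 27.1 days

27.1


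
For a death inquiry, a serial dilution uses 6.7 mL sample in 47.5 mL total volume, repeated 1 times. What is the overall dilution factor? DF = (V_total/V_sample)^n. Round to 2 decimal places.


Dilution factor calculation:
Single dilution = V_total / V_sample = 47.5 / 6.7 ≈ 7.089552
Number of dilutions = 1
Total DF = (47.5 / 6.7)^1 (full precision, rounded at the end) = 7.09

7.09


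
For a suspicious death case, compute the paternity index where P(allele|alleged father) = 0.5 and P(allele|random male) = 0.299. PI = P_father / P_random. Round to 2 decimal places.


Paternity Index calculation:
PI = P(allele|father) / P(allele|random)
PI = 0.5 / 0.299
PI = 1.67

1.67


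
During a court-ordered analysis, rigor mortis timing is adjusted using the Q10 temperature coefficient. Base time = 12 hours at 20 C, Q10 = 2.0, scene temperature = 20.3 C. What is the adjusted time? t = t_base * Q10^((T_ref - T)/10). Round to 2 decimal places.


Rigor mortis time adjustment:
Exponent = (T_ref - T_actual) / 10 = (20 - 20.3) / 10 = -0.03
Q10 factor = 2.0^-0.03 = 0.97942
t_adjusted = 12 * 0.97942 = 11.75 hours

11.75


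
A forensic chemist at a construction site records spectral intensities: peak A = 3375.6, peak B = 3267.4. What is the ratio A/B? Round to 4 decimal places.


Spectral peak ratio:
Peak A = 3375.6 counts
Peak B = 3267.4 counts
Ratio = 3375.6 / 3267.4 = 1.0331

1.0331


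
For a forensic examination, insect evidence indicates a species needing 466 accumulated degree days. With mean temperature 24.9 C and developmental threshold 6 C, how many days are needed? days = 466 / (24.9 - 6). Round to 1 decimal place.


Insect development time:
Effective temperature = avg_temp - T_base = 24.9 - 6 = 18.9 C
Days = ADD / effective_temp = 466 / 18.9 = 24.7 days

24.7


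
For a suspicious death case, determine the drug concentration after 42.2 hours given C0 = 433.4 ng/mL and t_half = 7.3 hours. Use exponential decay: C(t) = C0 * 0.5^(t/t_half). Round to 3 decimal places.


Drug concentration decay:
Number of half-lives = t / t_half = 42.2 / 7.3 = 5.780822
Decay factor = 0.5^5.780822 = 0.0181886
C(t) = 433.4 * 0.0181886 = 7.883 ng/mL

7.883


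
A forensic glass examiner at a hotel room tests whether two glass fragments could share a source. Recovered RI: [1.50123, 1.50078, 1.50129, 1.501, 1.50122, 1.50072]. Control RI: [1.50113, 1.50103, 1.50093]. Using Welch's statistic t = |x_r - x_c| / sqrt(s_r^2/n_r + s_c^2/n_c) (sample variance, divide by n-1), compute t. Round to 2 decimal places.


Welch's t-criterion for glass RI comparison:
Recovered mean = sum / n_r = 9.00624 / 6 = 1.50104
Control mean = sum / n_c = 4.50309 / 3 = 1.50103
Recovered sample variance s_r^2 = 6.052e-08
Control sample variance s_c^2 = 1e-08
Welch SE (unpooled) = sqrt(s_r^2/n_r + s_c^2/n_c) = sqrt(1.00867e-08 + 3.33333e-09) = sqrt(1.342e-08) = 0.000115845
|mean_r - mean_c| = 1e-05
t = 1e-05 / 0.000115845 = 0.09

0.09


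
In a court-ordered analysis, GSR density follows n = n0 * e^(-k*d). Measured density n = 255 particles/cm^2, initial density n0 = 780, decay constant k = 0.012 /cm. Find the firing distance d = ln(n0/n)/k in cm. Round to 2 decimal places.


GSR distance calculation:
n0/n = 780 / 255 = 3.058824
ln(n0/n) = 1.118031
d = 1.118031 / 0.012 = 93.17 cm

93.17


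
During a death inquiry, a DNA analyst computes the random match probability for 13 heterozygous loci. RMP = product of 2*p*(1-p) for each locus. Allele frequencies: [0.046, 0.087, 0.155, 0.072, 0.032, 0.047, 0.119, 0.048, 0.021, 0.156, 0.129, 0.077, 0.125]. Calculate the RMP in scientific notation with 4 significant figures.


Computing RMP for 13 loci:
Locus 1: 2 * 0.046 * 0.954 = 0.087768
Locus 2: 2 * 0.087 * 0.913 = 0.158862
Locus 3: 2 * 0.155 * 0.845 = 0.26195
Locus 4: 2 * 0.072 * 0.928 = 0.133632
Locus 5: 2 * 0.032 * 0.968 = 0.061952
Locus 6: 2 * 0.047 * 0.953 = 0.089582
Locus 7: 2 * 0.119 * 0.881 = 0.209678
Locus 8: 2 * 0.048 * 0.952 = 0.091392
Locus 9: 2 * 0.021 * 0.979 = 0.041118
Locus 10: 2 * 0.156 * 0.844 = 0.263328
Locus 11: 2 * 0.129 * 0.871 = 0.224718
Locus 12: 2 * 0.077 * 0.923 = 0.142142
Locus 13: 2 * 0.125 * 0.875 = 0.21875
RMP = 3.927e-12

3.927e-12
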